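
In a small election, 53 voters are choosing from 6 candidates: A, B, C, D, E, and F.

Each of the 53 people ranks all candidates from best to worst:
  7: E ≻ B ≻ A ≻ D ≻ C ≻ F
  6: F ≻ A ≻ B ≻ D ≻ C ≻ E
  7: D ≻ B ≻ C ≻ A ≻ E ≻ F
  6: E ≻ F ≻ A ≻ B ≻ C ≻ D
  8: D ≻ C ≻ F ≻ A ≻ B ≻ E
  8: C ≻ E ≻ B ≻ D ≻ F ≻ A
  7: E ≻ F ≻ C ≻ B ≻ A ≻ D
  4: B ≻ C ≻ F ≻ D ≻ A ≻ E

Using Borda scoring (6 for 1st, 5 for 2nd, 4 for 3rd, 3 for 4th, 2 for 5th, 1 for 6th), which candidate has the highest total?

B

A: 7×4 + 6×5 + 7×3 + 6×4 + 8×3 + 8×1 + 7×2 + 4×2 = 157
B: 7×5 + 6×4 + 7×5 + 6×3 + 8×2 + 8×4 + 7×3 + 4×6 = 205
C: 7×2 + 6×2 + 7×4 + 6×2 + 8×5 + 8×6 + 7×4 + 4×5 = 202
D: 7×3 + 6×3 + 7×6 + 6×1 + 8×6 + 8×3 + 7×1 + 4×3 = 178
E: 7×6 + 6×1 + 7×2 + 6×6 + 8×1 + 8×5 + 7×6 + 4×1 = 192
F: 7×1 + 6×6 + 7×1 + 6×5 + 8×4 + 8×2 + 7×5 + 4×4 = 179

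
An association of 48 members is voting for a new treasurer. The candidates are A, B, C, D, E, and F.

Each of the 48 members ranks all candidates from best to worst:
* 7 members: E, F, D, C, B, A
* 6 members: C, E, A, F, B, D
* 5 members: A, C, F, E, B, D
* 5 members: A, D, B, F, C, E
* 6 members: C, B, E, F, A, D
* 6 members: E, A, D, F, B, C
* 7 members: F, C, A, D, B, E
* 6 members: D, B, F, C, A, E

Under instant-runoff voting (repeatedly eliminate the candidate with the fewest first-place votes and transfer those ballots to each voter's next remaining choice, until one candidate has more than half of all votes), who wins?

Round 1: A 10, B 0, C 12, D 6, E 13, F 7. B eliminated.
Round 2: A 10, C 12, D 6, E 13, F 7. D eliminated.
Round 3: A 10, C 12, E 13, F 13. A eliminated.
Round 4: C 17, E 13, F 18. E eliminated.
Round 5: C 17, F 31. F has a majority (≥25).

F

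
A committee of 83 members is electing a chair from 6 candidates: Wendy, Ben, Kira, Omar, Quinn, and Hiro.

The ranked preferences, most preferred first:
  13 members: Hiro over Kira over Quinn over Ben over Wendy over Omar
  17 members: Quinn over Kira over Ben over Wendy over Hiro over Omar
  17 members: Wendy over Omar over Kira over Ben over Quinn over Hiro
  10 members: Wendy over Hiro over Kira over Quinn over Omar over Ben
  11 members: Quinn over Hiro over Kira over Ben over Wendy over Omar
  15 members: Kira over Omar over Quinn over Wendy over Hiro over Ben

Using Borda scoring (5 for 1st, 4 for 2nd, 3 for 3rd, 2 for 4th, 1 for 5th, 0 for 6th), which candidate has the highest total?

Kira

Wendy: 13×1 + 17×2 + 17×5 + 10×5 + 11×1 + 15×2 = 223
Ben: 13×2 + 17×3 + 17×2 + 10×0 + 11×2 + 15×0 = 133
Kira: 13×4 + 17×4 + 17×3 + 10×3 + 11×3 + 15×5 = 309
Omar: 13×0 + 17×0 + 17×4 + 10×1 + 11×0 + 15×4 = 138
Quinn: 13×3 + 17×5 + 17×1 + 10×2 + 11×5 + 15×3 = 261
Hiro: 13×5 + 17×1 + 17×0 + 10×4 + 11×4 + 15×1 = 181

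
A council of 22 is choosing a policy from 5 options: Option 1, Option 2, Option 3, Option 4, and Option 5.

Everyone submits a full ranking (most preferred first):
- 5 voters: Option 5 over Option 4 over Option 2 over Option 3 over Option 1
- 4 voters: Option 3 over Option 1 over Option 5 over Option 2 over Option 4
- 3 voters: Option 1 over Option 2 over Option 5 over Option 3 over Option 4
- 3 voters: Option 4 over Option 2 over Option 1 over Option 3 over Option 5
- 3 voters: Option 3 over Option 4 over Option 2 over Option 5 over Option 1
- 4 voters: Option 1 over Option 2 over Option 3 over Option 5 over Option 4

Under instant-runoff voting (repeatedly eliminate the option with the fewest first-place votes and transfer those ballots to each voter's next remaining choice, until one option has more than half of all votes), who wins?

Round 1: Option 1 7, Option 2 0, Option 3 7, Option 4 3, Option 5 5. Option 2 eliminated.
Round 2: Option 1 7, Option 3 7, Option 4 3, Option 5 5. Option 4 eliminated.
Round 3: Option 1 10, Option 3 7, Option 5 5. Option 5 eliminated.
Round 4: Option 1 10, Option 3 12. Option 3 has a majority (≥12).

Option 3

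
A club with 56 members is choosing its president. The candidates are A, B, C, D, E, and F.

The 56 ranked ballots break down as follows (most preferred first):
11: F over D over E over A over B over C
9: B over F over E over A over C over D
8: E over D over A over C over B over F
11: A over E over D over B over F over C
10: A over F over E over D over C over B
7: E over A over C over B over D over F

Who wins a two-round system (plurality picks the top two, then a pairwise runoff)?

Round 1 first-place votes: A 21, B 9, C 0, D 0, E 15, F 11. A and E advance.
Runoff: A is ranked above E on 21 ballots, E above A on 35.

E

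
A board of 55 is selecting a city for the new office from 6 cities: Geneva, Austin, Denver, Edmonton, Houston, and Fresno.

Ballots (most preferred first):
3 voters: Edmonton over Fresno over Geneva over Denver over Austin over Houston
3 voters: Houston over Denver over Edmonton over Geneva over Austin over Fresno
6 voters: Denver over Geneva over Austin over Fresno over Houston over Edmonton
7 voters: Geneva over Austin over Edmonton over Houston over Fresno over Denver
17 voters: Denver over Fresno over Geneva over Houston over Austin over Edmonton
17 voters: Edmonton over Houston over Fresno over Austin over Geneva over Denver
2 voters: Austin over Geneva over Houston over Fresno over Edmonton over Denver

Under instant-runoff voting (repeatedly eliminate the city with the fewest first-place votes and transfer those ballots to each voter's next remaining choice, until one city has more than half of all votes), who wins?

Round 1: Geneva 7, Austin 2, Denver 23, Edmonton 20, Houston 3, Fresno 0. Fresno eliminated.
Round 2: Geneva 7, Austin 2, Denver 23, Edmonton 20, Houston 3. Austin eliminated.
Round 3: Geneva 9, Denver 23, Edmonton 20, Houston 3. Houston eliminated.
Round 4: Geneva 9, Denver 26, Edmonton 20. Geneva eliminated.
Round 5: Denver 26, Edmonton 29. Edmonton has a majority (≥28).

Edmonton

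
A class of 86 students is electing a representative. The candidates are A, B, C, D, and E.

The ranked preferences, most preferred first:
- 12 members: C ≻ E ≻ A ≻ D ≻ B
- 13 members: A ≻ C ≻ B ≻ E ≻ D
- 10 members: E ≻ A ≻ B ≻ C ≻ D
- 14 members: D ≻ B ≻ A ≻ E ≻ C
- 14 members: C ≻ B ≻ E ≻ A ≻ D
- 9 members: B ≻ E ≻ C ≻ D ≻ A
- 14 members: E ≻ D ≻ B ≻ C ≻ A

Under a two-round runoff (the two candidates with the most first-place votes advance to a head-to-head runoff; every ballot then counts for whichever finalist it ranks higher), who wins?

Round 1 first-place votes: A 13, B 9, C 26, D 14, E 24. C and E advance.
Runoff: C is ranked above E on 39 ballots, E above C on 47.

E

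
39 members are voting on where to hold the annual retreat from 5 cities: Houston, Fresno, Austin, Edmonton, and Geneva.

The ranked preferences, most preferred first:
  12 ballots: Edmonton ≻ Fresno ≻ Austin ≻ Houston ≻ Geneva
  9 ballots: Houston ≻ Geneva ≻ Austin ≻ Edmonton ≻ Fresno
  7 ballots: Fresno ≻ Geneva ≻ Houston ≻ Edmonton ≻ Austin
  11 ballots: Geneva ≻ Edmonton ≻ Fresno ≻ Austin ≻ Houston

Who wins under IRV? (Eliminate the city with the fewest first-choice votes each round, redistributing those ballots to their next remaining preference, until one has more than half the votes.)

Geneva

Round 1: Houston 9, Fresno 7, Austin 0, Edmonton 12, Geneva 11. Austin eliminated.
Round 2: Houston 9, Fresno 7, Edmonton 12, Geneva 11. Fresno eliminated.
Round 3: Houston 9, Edmonton 12, Geneva 18. Houston eliminated.
Round 4: Edmonton 12, Geneva 27. Geneva has a majority (≥20).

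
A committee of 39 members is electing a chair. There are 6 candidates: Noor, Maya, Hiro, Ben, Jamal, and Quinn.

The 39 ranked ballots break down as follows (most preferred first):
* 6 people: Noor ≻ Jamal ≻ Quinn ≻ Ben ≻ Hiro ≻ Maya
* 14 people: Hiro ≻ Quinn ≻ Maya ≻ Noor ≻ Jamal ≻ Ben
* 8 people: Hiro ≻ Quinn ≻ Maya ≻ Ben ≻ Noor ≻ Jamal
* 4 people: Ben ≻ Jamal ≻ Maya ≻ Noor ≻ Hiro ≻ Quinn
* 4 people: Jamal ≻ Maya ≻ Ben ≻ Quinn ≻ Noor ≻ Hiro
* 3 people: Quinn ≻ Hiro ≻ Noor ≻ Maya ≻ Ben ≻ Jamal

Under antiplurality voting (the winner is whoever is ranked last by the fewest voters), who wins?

Noor

Last-place votes: Noor 0, Maya 6, Hiro 4, Ben 14, Jamal 11, Quinn 4.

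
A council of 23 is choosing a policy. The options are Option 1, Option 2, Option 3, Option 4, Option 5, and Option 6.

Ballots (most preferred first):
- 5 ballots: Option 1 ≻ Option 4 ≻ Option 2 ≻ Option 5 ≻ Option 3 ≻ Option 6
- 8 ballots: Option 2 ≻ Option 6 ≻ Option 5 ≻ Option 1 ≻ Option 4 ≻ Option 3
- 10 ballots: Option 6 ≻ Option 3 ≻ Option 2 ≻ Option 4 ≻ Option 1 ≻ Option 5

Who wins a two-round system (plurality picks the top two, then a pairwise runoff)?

Round 1 first-place votes: Option 1 5, Option 2 8, Option 3 0, Option 4 0, Option 5 0, Option 6 10. Option 6 and Option 2 advance.
Runoff: Option 6 is ranked above Option 2 on 10 ballots, Option 2 above Option 6 on 13.

Option 2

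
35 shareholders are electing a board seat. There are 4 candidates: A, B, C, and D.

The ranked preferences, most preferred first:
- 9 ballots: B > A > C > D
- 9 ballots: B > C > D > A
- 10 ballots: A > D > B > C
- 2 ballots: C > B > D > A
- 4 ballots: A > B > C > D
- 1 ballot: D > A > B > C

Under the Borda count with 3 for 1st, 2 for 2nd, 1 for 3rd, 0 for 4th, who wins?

A: 9×2 + 9×0 + 10×3 + 2×0 + 4×3 + 1×2 = 62
B: 9×3 + 9×3 + 10×1 + 2×2 + 4×2 + 1×1 = 77
C: 9×1 + 9×2 + 10×0 + 2×3 + 4×1 + 1×0 = 37
D: 9×0 + 9×1 + 10×2 + 2×1 + 4×0 + 1×3 = 34

B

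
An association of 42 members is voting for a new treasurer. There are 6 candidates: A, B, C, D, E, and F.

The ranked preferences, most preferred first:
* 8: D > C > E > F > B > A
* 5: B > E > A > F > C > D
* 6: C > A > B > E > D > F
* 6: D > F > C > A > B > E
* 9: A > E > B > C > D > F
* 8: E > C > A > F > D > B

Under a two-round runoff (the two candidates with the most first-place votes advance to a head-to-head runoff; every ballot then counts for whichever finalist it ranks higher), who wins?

Round 1 first-place votes: A 9, B 5, C 6, D 14, E 8, F 0. D and A advance.
Runoff: D is ranked above A on 14 ballots, A above D on 28.

A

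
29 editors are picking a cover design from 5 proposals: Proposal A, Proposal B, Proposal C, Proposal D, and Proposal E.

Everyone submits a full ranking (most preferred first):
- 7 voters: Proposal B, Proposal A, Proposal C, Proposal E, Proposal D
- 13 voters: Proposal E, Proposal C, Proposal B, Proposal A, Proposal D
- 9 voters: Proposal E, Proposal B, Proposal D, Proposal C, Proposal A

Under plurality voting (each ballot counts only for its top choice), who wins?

Proposal E

First-place votes: Proposal A 0, Proposal B 7, Proposal C 0, Proposal D 0, Proposal E 22.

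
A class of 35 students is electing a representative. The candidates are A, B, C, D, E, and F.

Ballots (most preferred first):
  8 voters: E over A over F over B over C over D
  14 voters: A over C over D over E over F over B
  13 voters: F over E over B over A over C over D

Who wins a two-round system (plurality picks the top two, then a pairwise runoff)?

Round 1 first-place votes: A 14, B 0, C 0, D 0, E 8, F 13. A and F advance.
Runoff: A is ranked above F on 22 ballots, F above A on 13.

A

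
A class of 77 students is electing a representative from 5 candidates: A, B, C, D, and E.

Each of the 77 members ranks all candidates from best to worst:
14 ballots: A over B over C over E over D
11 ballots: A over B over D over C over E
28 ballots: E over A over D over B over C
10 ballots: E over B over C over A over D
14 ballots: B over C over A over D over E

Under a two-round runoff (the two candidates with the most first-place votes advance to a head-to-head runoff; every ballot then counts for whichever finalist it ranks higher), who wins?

Round 1 first-place votes: A 25, B 14, C 0, D 0, E 38. E and A advance.
Runoff: E is ranked above A on 38 ballots, A above E on 39.

A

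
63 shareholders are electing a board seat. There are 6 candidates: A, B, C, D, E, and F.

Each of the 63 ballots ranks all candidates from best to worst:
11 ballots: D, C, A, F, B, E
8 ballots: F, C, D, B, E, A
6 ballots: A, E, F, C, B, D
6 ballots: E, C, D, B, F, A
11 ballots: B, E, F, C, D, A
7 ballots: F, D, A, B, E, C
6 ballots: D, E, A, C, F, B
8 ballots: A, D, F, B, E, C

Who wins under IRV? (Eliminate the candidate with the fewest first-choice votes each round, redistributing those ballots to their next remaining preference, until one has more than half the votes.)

F

Round 1: A 14, B 11, C 0, D 17, E 6, F 15. C eliminated.
Round 2: A 14, B 11, D 17, E 6, F 15. E eliminated.
Round 3: A 14, B 11, D 23, F 15. B eliminated.
Round 4: A 14, D 23, F 26. A eliminated.
Round 5: D 31, F 32. F has a majority (≥32).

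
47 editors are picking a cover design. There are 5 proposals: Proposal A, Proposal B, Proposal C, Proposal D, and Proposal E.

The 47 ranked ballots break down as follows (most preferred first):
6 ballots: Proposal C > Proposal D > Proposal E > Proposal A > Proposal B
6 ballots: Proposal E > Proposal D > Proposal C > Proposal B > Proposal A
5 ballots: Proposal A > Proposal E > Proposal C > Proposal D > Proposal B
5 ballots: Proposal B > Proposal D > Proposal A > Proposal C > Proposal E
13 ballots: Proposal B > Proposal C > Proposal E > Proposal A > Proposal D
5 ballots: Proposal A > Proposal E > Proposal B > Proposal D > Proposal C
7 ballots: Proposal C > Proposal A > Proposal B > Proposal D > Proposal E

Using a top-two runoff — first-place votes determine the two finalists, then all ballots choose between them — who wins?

Round 1 first-place votes: Proposal A 10, Proposal B 18, Proposal C 13, Proposal D 0, Proposal E 6. Proposal B and Proposal C advance.
Runoff: Proposal B is ranked above Proposal C on 23 ballots, Proposal C above Proposal B on 24.

Proposal C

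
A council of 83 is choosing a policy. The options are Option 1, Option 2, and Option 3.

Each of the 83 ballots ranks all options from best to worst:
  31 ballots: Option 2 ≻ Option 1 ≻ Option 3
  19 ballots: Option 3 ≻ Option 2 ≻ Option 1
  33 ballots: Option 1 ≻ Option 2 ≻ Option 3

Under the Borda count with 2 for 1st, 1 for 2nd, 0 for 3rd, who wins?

Option 2

Option 1: 31×1 + 19×0 + 33×2 = 97
Option 2: 31×2 + 19×1 + 33×1 = 114
Option 3: 31×0 + 19×2 + 33×0 = 38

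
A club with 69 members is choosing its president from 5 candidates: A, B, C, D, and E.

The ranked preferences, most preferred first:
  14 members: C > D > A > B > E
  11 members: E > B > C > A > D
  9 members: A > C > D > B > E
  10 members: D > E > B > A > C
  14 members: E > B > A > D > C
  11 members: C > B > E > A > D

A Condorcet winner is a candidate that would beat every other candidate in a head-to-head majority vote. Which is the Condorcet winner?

E

E vs A: 46–23
E vs B: 35–34
E vs C: 35–34
E vs D: 36–33
E beats every other candidate.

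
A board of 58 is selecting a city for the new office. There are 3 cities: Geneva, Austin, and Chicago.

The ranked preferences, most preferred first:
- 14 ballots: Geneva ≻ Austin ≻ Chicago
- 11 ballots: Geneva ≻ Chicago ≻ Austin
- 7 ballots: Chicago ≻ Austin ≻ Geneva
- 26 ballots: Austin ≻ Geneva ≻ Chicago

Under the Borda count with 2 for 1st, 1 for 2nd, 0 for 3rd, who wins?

Geneva: 14×2 + 11×2 + 7×0 + 26×1 = 76
Austin: 14×1 + 11×0 + 7×1 + 26×2 = 73
Chicago: 14×0 + 11×1 + 7×2 + 26×0 = 25

Geneva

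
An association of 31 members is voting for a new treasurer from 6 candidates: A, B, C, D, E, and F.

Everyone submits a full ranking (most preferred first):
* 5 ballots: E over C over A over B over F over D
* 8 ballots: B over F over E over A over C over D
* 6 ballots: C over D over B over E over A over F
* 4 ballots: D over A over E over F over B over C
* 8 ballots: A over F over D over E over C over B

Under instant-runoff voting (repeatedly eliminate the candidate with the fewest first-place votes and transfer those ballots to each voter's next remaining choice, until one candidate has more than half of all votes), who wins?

A

Round 1: A 8, B 8, C 6, D 4, E 5, F 0. F eliminated.
Round 2: A 8, B 8, C 6, D 4, E 5. D eliminated.
Round 3: A 12, B 8, C 6, E 5. E eliminated.
Round 4: A 12, B 8, C 11. B eliminated.
Round 5: A 20, C 11. A has a majority (≥16).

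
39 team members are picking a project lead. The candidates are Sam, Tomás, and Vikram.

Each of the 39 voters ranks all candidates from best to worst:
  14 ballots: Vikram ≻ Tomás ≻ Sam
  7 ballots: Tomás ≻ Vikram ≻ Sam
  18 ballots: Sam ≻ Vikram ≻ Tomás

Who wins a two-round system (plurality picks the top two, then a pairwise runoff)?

Vikram

Round 1 first-place votes: Sam 18, Tomás 7, Vikram 14. Sam and Vikram advance.
Runoff: Sam is ranked above Vikram on 18 ballots, Vikram above Sam on 21.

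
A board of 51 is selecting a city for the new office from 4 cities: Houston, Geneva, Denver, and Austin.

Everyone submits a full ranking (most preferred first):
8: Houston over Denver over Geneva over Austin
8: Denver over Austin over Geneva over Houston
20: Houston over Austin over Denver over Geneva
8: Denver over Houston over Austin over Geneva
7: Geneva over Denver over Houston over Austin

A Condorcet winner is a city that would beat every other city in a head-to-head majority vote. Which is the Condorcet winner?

Houston vs Geneva: 36–15
Houston vs Denver: 28–23
Houston vs Austin: 43–8
Houston beats every other city.

Houston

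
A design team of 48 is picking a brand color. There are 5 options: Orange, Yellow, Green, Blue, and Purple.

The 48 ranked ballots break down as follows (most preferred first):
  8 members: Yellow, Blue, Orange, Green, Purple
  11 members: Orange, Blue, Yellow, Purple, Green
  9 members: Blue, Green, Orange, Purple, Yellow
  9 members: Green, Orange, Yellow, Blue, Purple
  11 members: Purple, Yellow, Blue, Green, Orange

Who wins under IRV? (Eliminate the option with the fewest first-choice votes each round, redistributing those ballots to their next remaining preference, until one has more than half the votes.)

Round 1: Orange 11, Yellow 8, Green 9, Blue 9, Purple 11. Yellow eliminated.
Round 2: Orange 11, Green 9, Blue 17, Purple 11. Green eliminated.
Round 3: Orange 20, Blue 17, Purple 11. Purple eliminated.
Round 4: Orange 20, Blue 28. Blue has a majority (≥25).

Blue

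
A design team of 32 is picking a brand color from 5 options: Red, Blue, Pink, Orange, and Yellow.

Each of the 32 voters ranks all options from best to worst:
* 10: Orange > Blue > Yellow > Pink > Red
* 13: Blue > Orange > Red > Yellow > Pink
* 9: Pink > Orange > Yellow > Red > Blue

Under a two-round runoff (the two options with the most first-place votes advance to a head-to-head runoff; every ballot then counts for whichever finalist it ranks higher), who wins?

Orange

Round 1 first-place votes: Red 0, Blue 13, Pink 9, Orange 10, Yellow 0. Blue and Orange advance.
Runoff: Blue is ranked above Orange on 13 ballots, Orange above Blue on 19.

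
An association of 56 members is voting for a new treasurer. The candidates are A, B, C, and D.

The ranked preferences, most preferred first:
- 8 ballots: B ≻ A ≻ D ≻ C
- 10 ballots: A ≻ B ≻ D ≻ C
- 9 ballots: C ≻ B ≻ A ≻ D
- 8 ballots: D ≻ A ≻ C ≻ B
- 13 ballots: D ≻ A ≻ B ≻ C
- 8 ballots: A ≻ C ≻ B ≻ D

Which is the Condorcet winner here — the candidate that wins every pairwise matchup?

A vs B: 39–17
A vs C: 47–9
A vs D: 35–21
A beats every other candidate.

A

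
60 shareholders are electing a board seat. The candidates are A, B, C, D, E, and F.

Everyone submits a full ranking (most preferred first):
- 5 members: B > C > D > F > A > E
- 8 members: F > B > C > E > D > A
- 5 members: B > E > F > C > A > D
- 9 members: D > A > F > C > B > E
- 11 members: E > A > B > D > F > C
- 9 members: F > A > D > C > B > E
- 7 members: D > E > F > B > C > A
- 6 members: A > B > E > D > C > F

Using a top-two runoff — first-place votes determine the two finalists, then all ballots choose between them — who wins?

Round 1 first-place votes: A 6, B 10, C 0, D 16, E 11, F 17. F and D advance.
Runoff: F is ranked above D on 22 ballots, D above F on 38.

D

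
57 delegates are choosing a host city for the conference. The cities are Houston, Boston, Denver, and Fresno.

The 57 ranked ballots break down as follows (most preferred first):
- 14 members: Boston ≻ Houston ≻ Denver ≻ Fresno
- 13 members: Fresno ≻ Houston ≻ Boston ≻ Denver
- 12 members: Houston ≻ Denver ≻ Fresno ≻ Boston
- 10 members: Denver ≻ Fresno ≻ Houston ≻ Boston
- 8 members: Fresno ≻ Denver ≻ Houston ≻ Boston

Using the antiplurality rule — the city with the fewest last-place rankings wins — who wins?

Houston

Last-place votes: Houston 0, Boston 30, Denver 13, Fresno 14.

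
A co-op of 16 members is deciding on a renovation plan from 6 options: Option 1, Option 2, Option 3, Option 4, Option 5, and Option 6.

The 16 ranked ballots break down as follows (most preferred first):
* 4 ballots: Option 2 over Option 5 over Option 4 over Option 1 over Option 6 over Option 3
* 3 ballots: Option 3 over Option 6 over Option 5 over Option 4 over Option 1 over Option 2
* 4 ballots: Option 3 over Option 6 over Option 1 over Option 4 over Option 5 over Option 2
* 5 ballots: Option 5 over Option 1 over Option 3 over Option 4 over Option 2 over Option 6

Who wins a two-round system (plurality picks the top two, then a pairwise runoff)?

Option 5

Round 1 first-place votes: Option 1 0, Option 2 4, Option 3 7, Option 4 0, Option 5 5, Option 6 0. Option 3 and Option 5 advance.
Runoff: Option 3 is ranked above Option 5 on 7 ballots, Option 5 above Option 3 on 9.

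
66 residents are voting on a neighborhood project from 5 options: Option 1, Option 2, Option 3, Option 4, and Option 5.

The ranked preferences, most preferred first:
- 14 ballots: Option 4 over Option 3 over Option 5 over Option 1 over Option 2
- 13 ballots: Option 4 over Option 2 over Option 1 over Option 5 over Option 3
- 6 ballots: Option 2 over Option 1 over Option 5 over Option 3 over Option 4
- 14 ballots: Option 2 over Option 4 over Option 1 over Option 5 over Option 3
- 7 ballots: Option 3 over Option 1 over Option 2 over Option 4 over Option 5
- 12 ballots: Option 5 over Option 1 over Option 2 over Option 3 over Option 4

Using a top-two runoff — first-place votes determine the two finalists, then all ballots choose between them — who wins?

Option 2

Round 1 first-place votes: Option 1 0, Option 2 20, Option 3 7, Option 4 27, Option 5 12. Option 4 and Option 2 advance.
Runoff: Option 4 is ranked above Option 2 on 27 ballots, Option 2 above Option 4 on 39.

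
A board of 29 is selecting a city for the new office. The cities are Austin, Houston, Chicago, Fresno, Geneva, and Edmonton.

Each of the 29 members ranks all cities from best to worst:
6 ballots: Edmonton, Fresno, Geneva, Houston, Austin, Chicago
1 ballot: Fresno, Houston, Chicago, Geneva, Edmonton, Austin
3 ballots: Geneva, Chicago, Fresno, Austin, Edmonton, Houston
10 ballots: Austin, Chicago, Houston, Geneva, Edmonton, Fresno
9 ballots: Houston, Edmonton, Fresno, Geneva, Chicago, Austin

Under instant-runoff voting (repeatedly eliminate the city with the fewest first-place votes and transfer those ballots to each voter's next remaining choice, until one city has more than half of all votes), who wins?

Round 1: Austin 10, Houston 9, Chicago 0, Fresno 1, Geneva 3, Edmonton 6. Chicago eliminated.
Round 2: Austin 10, Houston 9, Fresno 1, Geneva 3, Edmonton 6. Fresno eliminated.
Round 3: Austin 10, Houston 10, Geneva 3, Edmonton 6. Geneva eliminated.
Round 4: Austin 13, Houston 10, Edmonton 6. Edmonton eliminated.
Round 5: Austin 13, Houston 16. Houston has a majority (≥15).

Houston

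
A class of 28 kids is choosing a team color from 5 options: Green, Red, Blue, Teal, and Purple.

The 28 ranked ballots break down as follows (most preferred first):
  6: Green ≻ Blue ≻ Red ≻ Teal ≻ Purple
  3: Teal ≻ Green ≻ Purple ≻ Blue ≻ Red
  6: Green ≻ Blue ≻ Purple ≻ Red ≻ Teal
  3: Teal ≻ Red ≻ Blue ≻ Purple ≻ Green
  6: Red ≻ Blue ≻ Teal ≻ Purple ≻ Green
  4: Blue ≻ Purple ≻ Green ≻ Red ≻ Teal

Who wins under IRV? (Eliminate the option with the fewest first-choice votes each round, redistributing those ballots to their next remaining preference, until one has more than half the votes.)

Round 1: Green 12, Red 6, Blue 4, Teal 6, Purple 0. Purple eliminated.
Round 2: Green 12, Red 6, Blue 4, Teal 6. Blue eliminated.
Round 3: Green 16, Red 6, Teal 6. Green has a majority (≥15).

Green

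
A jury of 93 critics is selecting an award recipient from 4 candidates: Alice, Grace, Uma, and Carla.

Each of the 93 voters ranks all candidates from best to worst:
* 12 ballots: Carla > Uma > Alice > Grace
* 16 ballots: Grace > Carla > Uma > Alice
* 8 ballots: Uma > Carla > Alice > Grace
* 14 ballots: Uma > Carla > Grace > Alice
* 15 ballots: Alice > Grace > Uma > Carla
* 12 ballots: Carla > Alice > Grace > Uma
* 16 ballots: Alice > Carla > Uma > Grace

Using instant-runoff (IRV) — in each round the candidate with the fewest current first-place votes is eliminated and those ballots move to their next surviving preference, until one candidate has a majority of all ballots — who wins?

Round 1: Alice 31, Grace 16, Uma 22, Carla 24. Grace eliminated.
Round 2: Alice 31, Uma 22, Carla 40. Uma eliminated.
Round 3: Alice 31, Carla 62. Carla has a majority (≥47).

Carla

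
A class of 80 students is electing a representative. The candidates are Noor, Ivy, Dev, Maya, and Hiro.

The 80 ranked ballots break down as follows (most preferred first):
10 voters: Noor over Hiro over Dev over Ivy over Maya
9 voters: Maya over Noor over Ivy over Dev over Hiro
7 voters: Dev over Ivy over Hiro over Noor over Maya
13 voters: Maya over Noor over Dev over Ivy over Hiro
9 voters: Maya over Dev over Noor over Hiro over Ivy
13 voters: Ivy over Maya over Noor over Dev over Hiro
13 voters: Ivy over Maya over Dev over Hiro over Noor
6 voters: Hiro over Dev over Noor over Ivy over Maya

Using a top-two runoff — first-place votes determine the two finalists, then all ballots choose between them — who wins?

Round 1 first-place votes: Noor 10, Ivy 26, Dev 7, Maya 31, Hiro 6. Maya and Ivy advance.
Runoff: Maya is ranked above Ivy on 31 ballots, Ivy above Maya on 49.

Ivy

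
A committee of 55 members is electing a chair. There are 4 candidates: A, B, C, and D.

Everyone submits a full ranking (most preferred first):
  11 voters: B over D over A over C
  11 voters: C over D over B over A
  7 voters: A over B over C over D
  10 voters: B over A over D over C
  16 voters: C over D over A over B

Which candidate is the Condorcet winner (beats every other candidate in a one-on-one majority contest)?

B

B vs A: 32–23
B vs C: 28–27
B vs D: 28–27
B beats every other candidate.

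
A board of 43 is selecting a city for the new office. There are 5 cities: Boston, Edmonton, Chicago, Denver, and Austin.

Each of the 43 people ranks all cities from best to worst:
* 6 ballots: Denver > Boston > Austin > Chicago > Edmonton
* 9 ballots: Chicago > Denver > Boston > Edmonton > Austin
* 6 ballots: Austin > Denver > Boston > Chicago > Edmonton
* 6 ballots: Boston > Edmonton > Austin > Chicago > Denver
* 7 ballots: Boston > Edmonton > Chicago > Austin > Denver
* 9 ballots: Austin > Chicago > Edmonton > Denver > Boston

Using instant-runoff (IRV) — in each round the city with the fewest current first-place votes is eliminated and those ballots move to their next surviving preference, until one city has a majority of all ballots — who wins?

Round 1: Boston 13, Edmonton 0, Chicago 9, Denver 6, Austin 15. Edmonton eliminated.
Round 2: Boston 13, Chicago 9, Denver 6, Austin 15. Denver eliminated.
Round 3: Boston 19, Chicago 9, Austin 15. Chicago eliminated.
Round 4: Boston 28, Austin 15. Boston has a majority (≥22).

Boston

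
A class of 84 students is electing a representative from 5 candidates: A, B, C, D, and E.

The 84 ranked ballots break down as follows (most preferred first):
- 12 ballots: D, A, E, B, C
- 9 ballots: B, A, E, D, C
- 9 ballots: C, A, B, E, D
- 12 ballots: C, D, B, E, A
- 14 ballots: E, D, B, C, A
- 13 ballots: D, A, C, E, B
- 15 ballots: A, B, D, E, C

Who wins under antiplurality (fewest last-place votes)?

Last-place votes: A 26, B 13, C 36, D 9, E 0.

E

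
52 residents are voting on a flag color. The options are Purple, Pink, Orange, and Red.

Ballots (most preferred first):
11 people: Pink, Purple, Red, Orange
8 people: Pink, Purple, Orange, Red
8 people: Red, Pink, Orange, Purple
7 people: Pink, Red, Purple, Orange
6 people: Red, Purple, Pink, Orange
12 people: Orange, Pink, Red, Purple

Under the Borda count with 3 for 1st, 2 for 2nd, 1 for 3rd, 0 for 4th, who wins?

Purple: 11×2 + 8×2 + 8×0 + 7×1 + 6×2 + 12×0 = 57
Pink: 11×3 + 8×3 + 8×2 + 7×3 + 6×1 + 12×2 = 124
Orange: 11×0 + 8×1 + 8×1 + 7×0 + 6×0 + 12×3 = 52
Red: 11×1 + 8×0 + 8×3 + 7×2 + 6×3 + 12×1 = 79

Pink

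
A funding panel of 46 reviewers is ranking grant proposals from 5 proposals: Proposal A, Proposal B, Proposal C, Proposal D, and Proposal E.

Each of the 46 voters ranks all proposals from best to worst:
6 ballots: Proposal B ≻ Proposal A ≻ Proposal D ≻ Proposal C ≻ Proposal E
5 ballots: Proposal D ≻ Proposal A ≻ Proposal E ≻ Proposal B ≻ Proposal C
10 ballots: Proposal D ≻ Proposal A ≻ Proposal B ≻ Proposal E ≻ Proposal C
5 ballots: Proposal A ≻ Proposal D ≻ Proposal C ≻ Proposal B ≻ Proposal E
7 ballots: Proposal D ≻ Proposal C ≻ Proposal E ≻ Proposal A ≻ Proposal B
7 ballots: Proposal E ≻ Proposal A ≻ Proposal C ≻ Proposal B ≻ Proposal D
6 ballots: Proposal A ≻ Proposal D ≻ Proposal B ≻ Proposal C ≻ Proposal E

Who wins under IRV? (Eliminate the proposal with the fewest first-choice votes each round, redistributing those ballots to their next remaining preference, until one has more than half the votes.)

Round 1: Proposal A 11, Proposal B 6, Proposal C 0, Proposal D 22, Proposal E 7. Proposal C eliminated.
Round 2: Proposal A 11, Proposal B 6, Proposal D 22, Proposal E 7. Proposal B eliminated.
Round 3: Proposal A 17, Proposal D 22, Proposal E 7. Proposal E eliminated.
Round 4: Proposal A 24, Proposal D 22. Proposal A has a majority (≥24).

Proposal A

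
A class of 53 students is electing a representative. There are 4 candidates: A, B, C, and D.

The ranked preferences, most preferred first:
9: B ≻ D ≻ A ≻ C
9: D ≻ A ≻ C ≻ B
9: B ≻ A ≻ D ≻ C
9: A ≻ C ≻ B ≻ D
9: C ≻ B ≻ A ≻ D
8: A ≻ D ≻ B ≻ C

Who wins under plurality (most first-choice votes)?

B

First-place votes: A 17, B 18, C 9, D 9.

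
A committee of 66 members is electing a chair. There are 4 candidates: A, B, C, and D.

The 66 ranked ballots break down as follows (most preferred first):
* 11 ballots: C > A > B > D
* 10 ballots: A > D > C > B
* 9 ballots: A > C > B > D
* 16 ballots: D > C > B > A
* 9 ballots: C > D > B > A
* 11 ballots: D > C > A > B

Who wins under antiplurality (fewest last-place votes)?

Last-place votes: A 25, B 21, C 0, D 20.

C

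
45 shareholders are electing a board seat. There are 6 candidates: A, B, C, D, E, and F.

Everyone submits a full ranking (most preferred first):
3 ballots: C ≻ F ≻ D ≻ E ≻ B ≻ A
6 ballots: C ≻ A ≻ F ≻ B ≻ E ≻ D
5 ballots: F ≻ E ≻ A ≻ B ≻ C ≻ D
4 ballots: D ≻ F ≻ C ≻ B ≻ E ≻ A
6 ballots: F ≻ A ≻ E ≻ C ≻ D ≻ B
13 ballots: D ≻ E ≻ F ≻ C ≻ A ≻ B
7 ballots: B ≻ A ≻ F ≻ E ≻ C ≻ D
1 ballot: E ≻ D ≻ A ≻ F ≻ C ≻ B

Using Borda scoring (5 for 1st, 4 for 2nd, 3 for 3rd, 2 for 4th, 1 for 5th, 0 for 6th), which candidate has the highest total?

A: 3×0 + 6×4 + 5×3 + 4×0 + 6×4 + 13×1 + 7×4 + 1×3 = 107
B: 3×1 + 6×2 + 5×2 + 4×2 + 6×0 + 13×0 + 7×5 + 1×0 = 68
C: 3×5 + 6×5 + 5×1 + 4×3 + 6×2 + 13×2 + 7×1 + 1×1 = 108
D: 3×3 + 6×0 + 5×0 + 4×5 + 6×1 + 13×5 + 7×0 + 1×4 = 104
E: 3×2 + 6×1 + 5×4 + 4×1 + 6×3 + 13×4 + 7×2 + 1×5 = 125
F: 3×4 + 6×3 + 5×5 + 4×4 + 6×5 + 13×3 + 7×3 + 1×2 = 163

F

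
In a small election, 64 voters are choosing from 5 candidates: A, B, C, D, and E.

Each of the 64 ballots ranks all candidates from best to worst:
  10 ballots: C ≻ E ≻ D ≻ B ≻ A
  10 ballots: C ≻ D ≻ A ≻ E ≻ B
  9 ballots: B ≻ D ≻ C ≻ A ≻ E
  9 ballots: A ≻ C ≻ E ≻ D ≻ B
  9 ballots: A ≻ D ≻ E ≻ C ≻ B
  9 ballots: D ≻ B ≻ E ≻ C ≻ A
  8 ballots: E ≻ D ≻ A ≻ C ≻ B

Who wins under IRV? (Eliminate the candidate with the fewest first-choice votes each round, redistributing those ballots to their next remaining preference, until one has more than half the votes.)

D

Round 1: A 18, B 9, C 20, D 9, E 8. E eliminated.
Round 2: A 18, B 9, C 20, D 17. B eliminated.
Round 3: A 18, C 20, D 26. A eliminated.
Round 4: C 29, D 35. D has a majority (≥33).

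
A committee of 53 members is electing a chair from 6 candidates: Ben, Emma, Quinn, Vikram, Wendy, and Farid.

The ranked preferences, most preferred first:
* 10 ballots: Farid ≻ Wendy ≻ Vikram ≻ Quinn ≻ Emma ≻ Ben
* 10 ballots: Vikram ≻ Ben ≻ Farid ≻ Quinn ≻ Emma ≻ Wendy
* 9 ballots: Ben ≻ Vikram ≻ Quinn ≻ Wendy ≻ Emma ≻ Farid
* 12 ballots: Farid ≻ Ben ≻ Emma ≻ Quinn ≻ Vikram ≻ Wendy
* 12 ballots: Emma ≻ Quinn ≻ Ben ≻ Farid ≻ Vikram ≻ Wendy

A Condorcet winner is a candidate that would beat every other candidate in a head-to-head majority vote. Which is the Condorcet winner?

Ben vs Emma: 31–22
Ben vs Quinn: 31–22
Ben vs Vikram: 33–20
Ben vs Wendy: 43–10
Ben vs Farid: 31–22
Ben beats every other candidate.

Ben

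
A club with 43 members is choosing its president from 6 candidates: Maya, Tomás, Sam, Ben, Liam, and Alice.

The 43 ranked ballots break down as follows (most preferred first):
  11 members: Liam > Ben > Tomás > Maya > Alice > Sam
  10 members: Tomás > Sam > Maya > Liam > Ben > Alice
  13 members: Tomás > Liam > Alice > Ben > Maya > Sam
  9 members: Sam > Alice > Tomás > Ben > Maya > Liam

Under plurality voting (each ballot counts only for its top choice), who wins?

Tomás

First-place votes: Maya 0, Tomás 23, Sam 9, Ben 0, Liam 11, Alice 0.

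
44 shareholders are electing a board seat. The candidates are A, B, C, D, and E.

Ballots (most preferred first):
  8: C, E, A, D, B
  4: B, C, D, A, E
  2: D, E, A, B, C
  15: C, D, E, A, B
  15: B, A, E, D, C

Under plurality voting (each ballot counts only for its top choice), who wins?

C

First-place votes: A 0, B 19, C 23, D 2, E 0.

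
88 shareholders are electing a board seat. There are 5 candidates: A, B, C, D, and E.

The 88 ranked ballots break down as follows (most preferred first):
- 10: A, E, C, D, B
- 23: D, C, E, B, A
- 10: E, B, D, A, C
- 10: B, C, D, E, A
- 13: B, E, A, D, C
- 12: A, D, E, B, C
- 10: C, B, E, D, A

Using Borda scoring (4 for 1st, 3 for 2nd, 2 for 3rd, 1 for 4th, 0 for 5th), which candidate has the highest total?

E

A: 10×4 + 23×0 + 10×1 + 10×0 + 13×2 + 12×4 + 10×0 = 124
B: 10×0 + 23×1 + 10×3 + 10×4 + 13×4 + 12×1 + 10×3 = 187
C: 10×2 + 23×3 + 10×0 + 10×3 + 13×0 + 12×0 + 10×4 = 159
D: 10×1 + 23×4 + 10×2 + 10×2 + 13×1 + 12×3 + 10×1 = 201
E: 10×3 + 23×2 + 10×4 + 10×1 + 13×3 + 12×2 + 10×2 = 209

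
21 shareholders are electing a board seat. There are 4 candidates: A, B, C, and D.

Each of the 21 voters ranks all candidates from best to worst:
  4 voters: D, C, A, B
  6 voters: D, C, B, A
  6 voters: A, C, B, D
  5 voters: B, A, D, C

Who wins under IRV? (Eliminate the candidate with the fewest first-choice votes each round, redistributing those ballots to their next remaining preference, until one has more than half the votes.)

A

Round 1: A 6, B 5, C 0, D 10. C eliminated.
Round 2: A 6, B 5, D 10. B eliminated.
Round 3: A 11, D 10. A has a majority (≥11).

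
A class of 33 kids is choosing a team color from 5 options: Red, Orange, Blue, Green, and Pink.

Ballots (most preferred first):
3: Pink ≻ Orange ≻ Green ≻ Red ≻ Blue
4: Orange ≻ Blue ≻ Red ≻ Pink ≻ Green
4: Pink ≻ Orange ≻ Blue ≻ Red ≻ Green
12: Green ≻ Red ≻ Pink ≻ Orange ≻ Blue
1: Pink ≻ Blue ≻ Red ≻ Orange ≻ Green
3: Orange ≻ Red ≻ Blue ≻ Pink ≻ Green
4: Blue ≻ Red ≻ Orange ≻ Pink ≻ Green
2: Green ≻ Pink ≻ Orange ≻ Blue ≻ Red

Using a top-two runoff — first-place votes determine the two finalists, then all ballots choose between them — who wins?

Round 1 first-place votes: Red 0, Orange 7, Blue 4, Green 14, Pink 8. Green and Pink advance.
Runoff: Green is ranked above Pink on 14 ballots, Pink above Green on 19.

Pink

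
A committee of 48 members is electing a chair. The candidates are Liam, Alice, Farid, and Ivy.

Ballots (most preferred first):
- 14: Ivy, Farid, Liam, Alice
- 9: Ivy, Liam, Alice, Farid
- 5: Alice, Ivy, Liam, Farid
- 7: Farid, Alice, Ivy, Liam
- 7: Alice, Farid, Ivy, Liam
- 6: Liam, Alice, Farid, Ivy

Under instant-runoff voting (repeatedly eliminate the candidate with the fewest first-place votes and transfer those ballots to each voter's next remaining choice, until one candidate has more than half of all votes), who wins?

Round 1: Liam 6, Alice 12, Farid 7, Ivy 23. Liam eliminated.
Round 2: Alice 18, Farid 7, Ivy 23. Farid eliminated.
Round 3: Alice 25, Ivy 23. Alice has a majority (≥25).

Alice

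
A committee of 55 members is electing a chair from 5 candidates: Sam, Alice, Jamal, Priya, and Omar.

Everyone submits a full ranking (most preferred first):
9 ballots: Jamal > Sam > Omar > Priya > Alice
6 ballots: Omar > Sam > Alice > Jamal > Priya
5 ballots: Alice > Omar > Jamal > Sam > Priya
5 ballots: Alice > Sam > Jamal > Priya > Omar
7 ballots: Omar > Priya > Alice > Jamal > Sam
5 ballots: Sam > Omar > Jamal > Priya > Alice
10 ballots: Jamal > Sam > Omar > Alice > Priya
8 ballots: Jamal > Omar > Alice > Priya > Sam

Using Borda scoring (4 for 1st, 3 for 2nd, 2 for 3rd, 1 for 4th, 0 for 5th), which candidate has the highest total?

Jamal

Sam: 9×3 + 6×3 + 5×1 + 5×3 + 7×0 + 5×4 + 10×3 + 8×0 = 115
Alice: 9×0 + 6×2 + 5×4 + 5×4 + 7×2 + 5×0 + 10×1 + 8×2 = 92
Jamal: 9×4 + 6×1 + 5×2 + 5×2 + 7×1 + 5×2 + 10×4 + 8×4 = 151
Priya: 9×1 + 6×0 + 5×0 + 5×1 + 7×3 + 5×1 + 10×0 + 8×1 = 48
Omar: 9×2 + 6×4 + 5×3 + 5×0 + 7×4 + 5×3 + 10×2 + 8×3 = 144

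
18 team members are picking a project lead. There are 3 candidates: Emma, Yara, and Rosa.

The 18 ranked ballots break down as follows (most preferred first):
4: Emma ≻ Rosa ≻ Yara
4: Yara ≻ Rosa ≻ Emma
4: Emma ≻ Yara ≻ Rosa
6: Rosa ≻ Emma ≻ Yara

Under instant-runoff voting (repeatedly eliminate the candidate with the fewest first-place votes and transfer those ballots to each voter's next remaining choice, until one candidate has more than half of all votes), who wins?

Rosa

Round 1: Emma 8, Yara 4, Rosa 6. Yara eliminated.
Round 2: Emma 8, Rosa 10. Rosa has a majority (≥10).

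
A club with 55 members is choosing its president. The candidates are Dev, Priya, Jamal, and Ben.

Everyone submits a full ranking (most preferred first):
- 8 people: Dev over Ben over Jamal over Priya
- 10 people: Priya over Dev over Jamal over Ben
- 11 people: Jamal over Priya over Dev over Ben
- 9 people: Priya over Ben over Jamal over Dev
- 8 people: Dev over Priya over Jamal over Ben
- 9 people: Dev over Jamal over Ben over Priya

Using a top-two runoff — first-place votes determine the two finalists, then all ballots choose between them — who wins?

Priya

Round 1 first-place votes: Dev 25, Priya 19, Jamal 11, Ben 0. Dev and Priya advance.
Runoff: Dev is ranked above Priya on 25 ballots, Priya above Dev on 30.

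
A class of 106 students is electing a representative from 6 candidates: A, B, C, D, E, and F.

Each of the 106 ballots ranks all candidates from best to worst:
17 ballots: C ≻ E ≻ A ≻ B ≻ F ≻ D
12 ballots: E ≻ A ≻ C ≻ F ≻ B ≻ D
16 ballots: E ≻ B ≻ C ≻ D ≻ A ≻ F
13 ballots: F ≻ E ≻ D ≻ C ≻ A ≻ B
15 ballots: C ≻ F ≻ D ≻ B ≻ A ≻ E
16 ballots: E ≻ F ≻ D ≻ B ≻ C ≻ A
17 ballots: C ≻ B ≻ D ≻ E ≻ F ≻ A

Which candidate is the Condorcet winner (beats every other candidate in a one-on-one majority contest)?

E

E vs A: 91–15
E vs B: 74–32
E vs C: 57–49
E vs D: 74–32
E vs F: 78–28
E beats every other candidate.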